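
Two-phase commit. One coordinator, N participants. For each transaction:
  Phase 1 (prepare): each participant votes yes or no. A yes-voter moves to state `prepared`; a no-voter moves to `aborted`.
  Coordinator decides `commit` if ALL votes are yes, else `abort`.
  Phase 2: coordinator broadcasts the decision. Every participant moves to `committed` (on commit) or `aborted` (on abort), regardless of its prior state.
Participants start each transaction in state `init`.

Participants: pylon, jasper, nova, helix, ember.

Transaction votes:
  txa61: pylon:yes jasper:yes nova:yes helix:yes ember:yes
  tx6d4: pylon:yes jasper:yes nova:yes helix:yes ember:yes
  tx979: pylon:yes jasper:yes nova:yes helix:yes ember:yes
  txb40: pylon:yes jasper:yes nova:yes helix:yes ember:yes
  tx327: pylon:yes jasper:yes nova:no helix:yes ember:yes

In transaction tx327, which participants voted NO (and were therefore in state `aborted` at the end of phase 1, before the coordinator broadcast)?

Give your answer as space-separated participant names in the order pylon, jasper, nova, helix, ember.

Txn tx327 phase 1: pylon yes -> prepared; jasper yes -> prepared; nova no -> aborted; helix yes -> prepared; ember yes -> prepared

Answer: nova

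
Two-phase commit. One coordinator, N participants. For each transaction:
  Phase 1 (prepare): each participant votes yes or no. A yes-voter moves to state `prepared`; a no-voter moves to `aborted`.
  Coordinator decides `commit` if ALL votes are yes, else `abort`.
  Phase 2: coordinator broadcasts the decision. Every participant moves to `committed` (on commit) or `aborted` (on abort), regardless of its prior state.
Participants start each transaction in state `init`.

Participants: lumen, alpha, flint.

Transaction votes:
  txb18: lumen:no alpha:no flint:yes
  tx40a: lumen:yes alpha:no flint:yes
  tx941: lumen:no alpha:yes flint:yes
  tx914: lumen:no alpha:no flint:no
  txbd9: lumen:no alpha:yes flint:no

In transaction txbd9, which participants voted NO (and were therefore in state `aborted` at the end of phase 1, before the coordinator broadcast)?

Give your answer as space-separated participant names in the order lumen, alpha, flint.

Answer: lumen flint

Derivation:
Txn txbd9 phase 1: lumen no -> aborted; alpha yes -> prepared; flint no -> aborted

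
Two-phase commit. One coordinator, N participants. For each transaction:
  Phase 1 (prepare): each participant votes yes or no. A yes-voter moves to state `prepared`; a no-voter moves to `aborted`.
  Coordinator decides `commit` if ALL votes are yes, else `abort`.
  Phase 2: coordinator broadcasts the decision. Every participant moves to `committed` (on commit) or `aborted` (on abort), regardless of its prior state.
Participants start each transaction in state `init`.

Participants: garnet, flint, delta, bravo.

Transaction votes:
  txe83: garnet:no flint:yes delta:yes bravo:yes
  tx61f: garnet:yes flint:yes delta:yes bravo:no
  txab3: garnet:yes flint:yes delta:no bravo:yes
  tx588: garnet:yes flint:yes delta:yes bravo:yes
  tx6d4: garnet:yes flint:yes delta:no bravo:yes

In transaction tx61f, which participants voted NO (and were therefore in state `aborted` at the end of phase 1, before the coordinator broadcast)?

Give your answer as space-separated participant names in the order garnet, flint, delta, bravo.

Answer: bravo

Derivation:
Txn tx61f phase 1: garnet yes -> prepared; flint yes -> prepared; delta yes -> prepared; bravo no -> aborted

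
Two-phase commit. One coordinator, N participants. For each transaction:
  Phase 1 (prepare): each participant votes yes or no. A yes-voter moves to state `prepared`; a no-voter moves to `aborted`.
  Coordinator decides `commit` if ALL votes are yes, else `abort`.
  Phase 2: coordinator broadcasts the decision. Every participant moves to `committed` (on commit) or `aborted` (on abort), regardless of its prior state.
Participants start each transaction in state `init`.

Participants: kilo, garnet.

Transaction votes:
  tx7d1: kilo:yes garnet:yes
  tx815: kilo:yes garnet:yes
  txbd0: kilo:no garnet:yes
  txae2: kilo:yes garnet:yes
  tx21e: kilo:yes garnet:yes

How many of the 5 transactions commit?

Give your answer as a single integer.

Answer: 4

Derivation:
tx7d1: all yes -> commit (commits=1)
tx815: all yes -> commit (commits=2)
txbd0: no from kilo -> abort (commits=2)
txae2: all yes -> commit (commits=3)
tx21e: all yes -> commit (commits=4)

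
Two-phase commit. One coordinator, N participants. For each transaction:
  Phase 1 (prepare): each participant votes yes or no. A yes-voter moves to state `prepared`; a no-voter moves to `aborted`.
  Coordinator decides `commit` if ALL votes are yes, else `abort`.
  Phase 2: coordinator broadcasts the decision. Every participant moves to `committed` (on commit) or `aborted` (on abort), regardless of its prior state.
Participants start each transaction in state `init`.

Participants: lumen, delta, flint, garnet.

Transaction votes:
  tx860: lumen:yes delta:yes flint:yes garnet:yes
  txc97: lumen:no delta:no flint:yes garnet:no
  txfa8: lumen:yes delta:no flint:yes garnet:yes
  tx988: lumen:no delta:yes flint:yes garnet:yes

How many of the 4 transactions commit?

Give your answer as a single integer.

Answer: 1

Derivation:
tx860: all yes -> commit (commits=1)
txc97: no from lumen, delta, garnet -> abort (commits=1)
txfa8: no from delta -> abort (commits=1)
tx988: no from lumen -> abort (commits=1)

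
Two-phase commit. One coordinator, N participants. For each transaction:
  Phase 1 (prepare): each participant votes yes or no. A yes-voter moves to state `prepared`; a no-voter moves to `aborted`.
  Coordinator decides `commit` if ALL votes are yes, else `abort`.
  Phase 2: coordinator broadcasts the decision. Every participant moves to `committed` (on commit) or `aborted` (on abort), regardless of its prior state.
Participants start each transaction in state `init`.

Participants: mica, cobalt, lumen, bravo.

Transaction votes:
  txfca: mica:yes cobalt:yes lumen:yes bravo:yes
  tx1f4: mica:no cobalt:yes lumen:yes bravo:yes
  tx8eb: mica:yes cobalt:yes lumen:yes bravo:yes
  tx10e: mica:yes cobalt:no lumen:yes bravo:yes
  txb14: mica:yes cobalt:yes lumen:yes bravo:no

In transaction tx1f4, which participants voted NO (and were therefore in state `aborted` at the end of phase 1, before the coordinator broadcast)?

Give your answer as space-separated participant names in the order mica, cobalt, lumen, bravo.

Answer: mica

Derivation:
Txn tx1f4 phase 1: mica no -> aborted; cobalt yes -> prepared; lumen yes -> prepared; bravo yes -> prepared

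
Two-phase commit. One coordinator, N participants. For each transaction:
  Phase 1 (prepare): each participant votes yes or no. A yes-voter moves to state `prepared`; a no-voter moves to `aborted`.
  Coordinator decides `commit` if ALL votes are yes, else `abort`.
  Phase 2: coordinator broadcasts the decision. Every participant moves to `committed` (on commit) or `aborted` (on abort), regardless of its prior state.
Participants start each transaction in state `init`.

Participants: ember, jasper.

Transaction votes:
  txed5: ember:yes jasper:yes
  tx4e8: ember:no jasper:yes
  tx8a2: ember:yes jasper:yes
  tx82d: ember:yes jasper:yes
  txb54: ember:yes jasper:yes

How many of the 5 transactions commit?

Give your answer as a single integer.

Answer: 4

Derivation:
txed5: all yes -> commit (commits=1)
tx4e8: no from ember -> abort (commits=1)
tx8a2: all yes -> commit (commits=2)
tx82d: all yes -> commit (commits=3)
txb54: all yes -> commit (commits=4)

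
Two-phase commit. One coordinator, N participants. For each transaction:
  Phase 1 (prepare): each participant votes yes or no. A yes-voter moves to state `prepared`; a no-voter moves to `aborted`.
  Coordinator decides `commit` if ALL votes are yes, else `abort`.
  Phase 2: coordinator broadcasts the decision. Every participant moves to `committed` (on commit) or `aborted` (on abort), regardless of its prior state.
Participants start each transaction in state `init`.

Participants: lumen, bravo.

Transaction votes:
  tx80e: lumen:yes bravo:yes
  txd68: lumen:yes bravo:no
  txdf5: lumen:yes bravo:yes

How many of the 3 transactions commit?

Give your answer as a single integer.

Answer: 2

Derivation:
tx80e: all yes -> commit (commits=1)
txd68: no from bravo -> abort (commits=1)
txdf5: all yes -> commit (commits=2)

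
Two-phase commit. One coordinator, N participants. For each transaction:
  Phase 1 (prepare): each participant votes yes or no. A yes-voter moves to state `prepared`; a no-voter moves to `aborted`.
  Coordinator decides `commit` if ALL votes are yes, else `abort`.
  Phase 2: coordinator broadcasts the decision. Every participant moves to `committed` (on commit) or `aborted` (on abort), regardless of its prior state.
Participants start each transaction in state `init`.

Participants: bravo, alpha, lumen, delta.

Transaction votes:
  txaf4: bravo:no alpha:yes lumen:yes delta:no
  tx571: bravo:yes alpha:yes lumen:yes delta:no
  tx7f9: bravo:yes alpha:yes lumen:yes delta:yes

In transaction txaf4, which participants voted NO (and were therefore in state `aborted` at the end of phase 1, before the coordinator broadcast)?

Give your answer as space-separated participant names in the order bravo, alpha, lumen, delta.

Txn txaf4 phase 1: bravo no -> aborted; alpha yes -> prepared; lumen yes -> prepared; delta no -> aborted

Answer: bravo delta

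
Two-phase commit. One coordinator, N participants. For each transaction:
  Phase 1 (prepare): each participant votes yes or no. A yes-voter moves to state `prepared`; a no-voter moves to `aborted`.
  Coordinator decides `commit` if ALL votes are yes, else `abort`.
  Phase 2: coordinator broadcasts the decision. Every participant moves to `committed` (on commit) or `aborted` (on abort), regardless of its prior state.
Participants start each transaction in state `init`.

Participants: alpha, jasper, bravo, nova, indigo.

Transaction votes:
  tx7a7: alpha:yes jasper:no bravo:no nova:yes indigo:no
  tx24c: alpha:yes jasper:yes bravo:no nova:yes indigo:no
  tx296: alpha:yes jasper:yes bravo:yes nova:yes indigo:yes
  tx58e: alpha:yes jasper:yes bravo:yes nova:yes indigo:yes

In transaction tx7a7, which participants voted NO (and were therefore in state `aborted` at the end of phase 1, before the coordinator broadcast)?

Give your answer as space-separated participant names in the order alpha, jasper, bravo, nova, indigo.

Txn tx7a7 phase 1: alpha yes -> prepared; jasper no -> aborted; bravo no -> aborted; nova yes -> prepared; indigo no -> aborted

Answer: jasper bravo indigo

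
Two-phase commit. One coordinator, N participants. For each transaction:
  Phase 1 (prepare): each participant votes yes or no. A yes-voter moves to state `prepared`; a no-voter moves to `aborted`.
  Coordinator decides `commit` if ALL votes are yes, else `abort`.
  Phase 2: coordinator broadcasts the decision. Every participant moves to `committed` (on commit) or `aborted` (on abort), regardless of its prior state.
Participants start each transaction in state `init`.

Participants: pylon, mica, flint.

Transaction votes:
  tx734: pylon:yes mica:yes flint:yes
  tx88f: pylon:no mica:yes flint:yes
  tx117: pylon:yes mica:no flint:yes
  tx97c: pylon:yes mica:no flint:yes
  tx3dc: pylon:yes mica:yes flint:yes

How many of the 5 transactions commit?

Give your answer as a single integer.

tx734: all yes -> commit (commits=1)
tx88f: no from pylon -> abort (commits=1)
tx117: no from mica -> abort (commits=1)
tx97c: no from mica -> abort (commits=1)
tx3dc: all yes -> commit (commits=2)

Answer: 2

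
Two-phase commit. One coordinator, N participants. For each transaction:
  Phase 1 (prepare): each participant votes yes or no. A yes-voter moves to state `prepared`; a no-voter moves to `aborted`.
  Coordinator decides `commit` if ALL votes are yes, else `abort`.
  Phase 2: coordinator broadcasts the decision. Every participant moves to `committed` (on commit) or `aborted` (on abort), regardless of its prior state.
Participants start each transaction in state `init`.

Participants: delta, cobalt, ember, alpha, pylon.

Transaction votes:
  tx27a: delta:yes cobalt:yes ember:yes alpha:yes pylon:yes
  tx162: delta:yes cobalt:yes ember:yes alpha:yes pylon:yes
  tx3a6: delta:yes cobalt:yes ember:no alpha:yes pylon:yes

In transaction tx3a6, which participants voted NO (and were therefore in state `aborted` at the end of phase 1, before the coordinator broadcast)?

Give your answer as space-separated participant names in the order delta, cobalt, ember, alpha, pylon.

Answer: ember

Derivation:
Txn tx3a6 phase 1: delta yes -> prepared; cobalt yes -> prepared; ember no -> aborted; alpha yes -> prepared; pylon yes -> prepared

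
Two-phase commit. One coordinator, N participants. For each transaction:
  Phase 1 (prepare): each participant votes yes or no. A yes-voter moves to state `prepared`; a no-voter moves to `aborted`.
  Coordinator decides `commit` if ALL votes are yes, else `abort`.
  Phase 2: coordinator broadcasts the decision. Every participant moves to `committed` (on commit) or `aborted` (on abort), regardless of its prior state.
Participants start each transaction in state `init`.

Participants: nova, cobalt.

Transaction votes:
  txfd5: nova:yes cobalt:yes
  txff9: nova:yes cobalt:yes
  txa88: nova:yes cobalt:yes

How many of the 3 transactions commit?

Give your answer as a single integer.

txfd5: all yes -> commit (commits=1)
txff9: all yes -> commit (commits=2)
txa88: all yes -> commit (commits=3)

Answer: 3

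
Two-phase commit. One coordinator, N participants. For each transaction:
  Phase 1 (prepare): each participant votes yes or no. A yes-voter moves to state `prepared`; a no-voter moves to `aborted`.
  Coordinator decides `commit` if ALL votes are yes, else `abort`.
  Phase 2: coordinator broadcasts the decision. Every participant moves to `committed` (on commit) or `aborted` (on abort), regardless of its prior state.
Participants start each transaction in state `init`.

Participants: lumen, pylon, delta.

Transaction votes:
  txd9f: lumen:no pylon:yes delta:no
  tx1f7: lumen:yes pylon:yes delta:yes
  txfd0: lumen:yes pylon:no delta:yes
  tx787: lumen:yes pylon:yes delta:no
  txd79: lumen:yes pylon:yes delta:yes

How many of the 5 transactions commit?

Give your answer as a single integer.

txd9f: no from lumen, delta -> abort (commits=0)
tx1f7: all yes -> commit (commits=1)
txfd0: no from pylon -> abort (commits=1)
tx787: no from delta -> abort (commits=1)
txd79: all yes -> commit (commits=2)

Answer: 2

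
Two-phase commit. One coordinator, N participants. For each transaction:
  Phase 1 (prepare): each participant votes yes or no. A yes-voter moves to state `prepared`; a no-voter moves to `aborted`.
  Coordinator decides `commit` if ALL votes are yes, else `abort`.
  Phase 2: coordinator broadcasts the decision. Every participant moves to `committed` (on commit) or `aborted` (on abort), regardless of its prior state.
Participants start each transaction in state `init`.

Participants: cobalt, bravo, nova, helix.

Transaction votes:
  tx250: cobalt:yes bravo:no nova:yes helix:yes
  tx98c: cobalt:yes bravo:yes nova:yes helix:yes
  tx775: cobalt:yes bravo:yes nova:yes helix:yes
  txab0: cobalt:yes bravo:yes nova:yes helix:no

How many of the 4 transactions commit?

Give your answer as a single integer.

tx250: no from bravo -> abort (commits=0)
tx98c: all yes -> commit (commits=1)
tx775: all yes -> commit (commits=2)
txab0: no from helix -> abort (commits=2)

Answer: 2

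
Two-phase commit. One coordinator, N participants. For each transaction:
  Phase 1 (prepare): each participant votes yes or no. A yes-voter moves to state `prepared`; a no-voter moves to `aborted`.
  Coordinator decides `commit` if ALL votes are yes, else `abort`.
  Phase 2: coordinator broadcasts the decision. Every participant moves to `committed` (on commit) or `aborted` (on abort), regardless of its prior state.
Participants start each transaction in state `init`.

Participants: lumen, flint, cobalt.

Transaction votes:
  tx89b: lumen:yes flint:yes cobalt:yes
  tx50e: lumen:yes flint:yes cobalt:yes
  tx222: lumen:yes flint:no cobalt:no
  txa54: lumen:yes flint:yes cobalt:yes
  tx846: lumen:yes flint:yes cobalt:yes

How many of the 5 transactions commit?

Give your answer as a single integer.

Answer: 4

Derivation:
tx89b: all yes -> commit (commits=1)
tx50e: all yes -> commit (commits=2)
tx222: no from flint, cobalt -> abort (commits=2)
txa54: all yes -> commit (commits=3)
tx846: all yes -> commit (commits=4)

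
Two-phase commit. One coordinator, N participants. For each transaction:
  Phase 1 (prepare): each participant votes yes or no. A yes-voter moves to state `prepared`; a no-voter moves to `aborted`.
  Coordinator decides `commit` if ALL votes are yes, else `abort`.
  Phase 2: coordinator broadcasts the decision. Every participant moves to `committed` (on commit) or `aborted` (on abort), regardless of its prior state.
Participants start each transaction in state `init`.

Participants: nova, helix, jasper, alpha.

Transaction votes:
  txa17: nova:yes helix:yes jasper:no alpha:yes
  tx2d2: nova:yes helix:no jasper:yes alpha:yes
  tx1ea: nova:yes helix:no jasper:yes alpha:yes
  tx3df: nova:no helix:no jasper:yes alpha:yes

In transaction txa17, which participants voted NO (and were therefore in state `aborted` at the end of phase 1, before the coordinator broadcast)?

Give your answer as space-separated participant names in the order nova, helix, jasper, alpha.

Answer: jasper

Derivation:
Txn txa17 phase 1: nova yes -> prepared; helix yes -> prepared; jasper no -> aborted; alpha yes -> prepared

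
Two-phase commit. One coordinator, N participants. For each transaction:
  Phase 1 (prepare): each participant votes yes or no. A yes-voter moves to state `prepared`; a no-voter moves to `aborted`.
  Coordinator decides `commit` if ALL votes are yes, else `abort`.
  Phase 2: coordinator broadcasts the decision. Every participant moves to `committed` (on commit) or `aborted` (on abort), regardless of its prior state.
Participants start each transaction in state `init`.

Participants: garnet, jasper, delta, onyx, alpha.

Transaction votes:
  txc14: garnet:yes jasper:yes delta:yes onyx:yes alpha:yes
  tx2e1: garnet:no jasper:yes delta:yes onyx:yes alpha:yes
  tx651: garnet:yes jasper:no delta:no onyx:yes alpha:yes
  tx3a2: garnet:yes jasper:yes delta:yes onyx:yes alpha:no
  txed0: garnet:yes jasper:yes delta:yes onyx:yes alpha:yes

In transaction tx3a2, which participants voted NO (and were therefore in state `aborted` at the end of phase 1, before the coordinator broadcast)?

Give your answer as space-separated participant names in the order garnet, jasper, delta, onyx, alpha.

Answer: alpha

Derivation:
Txn tx3a2 phase 1: garnet yes -> prepared; jasper yes -> prepared; delta yes -> prepared; onyx yes -> prepared; alpha no -> aborted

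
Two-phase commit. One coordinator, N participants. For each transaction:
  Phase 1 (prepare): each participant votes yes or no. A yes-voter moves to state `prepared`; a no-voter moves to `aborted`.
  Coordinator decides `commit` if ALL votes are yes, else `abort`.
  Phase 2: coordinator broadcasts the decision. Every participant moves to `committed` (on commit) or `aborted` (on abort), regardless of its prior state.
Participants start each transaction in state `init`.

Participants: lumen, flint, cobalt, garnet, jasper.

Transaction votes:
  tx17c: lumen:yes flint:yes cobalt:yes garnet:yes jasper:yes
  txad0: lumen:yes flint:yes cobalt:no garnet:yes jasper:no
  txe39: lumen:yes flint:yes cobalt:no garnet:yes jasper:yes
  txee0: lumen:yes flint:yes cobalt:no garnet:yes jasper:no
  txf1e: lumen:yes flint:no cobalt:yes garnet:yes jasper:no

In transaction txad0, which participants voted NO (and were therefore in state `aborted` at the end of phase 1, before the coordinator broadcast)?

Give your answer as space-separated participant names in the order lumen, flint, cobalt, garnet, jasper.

Txn txad0 phase 1: lumen yes -> prepared; flint yes -> prepared; cobalt no -> aborted; garnet yes -> prepared; jasper no -> aborted

Answer: cobalt jasper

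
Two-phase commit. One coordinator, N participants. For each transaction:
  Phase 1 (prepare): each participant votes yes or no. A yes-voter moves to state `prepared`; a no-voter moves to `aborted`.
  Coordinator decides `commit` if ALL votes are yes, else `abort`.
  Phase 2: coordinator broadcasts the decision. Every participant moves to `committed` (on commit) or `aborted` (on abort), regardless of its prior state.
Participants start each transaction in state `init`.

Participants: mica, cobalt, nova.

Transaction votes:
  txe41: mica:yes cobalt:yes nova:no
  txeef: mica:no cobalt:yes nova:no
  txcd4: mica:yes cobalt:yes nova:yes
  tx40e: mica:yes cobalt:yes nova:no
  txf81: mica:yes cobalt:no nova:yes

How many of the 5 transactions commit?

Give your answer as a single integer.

txe41: no from nova -> abort (commits=0)
txeef: no from mica, nova -> abort (commits=0)
txcd4: all yes -> commit (commits=1)
tx40e: no from nova -> abort (commits=1)
txf81: no from cobalt -> abort (commits=1)

Answer: 1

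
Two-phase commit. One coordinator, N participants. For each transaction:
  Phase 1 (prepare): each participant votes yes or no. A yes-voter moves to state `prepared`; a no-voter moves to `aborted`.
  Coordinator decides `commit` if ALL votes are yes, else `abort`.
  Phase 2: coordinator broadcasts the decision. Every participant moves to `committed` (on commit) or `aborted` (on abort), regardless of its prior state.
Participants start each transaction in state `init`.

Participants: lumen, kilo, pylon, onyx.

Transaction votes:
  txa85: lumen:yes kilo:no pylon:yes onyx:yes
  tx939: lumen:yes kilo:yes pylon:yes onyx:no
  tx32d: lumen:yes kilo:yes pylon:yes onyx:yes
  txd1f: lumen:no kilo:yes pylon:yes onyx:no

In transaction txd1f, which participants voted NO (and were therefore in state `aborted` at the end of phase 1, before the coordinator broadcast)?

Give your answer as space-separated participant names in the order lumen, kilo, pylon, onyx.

Answer: lumen onyx

Derivation:
Txn txd1f phase 1: lumen no -> aborted; kilo yes -> prepared; pylon yes -> prepared; onyx no -> aborted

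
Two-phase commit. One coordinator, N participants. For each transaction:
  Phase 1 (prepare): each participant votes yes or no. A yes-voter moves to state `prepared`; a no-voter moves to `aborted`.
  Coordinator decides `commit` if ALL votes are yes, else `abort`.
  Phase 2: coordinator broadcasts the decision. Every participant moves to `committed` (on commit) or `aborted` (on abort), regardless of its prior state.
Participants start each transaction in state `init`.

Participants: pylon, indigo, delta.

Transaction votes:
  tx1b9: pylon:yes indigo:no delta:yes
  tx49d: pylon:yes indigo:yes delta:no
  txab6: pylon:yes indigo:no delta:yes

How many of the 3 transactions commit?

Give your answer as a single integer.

tx1b9: no from indigo -> abort (commits=0)
tx49d: no from delta -> abort (commits=0)
txab6: no from indigo -> abort (commits=0)

Answer: 0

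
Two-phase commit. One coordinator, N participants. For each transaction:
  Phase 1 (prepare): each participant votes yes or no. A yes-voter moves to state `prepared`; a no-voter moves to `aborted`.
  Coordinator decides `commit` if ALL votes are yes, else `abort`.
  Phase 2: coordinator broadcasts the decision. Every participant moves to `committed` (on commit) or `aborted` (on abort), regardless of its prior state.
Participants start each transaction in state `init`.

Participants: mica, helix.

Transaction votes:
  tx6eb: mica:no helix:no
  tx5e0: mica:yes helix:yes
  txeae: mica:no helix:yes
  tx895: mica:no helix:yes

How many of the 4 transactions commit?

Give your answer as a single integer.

tx6eb: no from mica, helix -> abort (commits=0)
tx5e0: all yes -> commit (commits=1)
txeae: no from mica -> abort (commits=1)
tx895: no from mica -> abort (commits=1)

Answer: 1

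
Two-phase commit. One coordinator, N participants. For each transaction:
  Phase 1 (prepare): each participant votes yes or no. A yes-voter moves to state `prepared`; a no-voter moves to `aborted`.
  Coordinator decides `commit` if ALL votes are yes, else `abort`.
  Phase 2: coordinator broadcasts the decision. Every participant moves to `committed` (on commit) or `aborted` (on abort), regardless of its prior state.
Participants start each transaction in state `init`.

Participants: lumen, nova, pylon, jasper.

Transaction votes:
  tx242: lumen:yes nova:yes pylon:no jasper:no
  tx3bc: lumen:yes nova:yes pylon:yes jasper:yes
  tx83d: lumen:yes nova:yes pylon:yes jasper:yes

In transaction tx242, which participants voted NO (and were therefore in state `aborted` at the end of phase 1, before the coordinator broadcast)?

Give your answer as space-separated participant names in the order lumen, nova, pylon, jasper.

Answer: pylon jasper

Derivation:
Txn tx242 phase 1: lumen yes -> prepared; nova yes -> prepared; pylon no -> aborted; jasper no -> aborted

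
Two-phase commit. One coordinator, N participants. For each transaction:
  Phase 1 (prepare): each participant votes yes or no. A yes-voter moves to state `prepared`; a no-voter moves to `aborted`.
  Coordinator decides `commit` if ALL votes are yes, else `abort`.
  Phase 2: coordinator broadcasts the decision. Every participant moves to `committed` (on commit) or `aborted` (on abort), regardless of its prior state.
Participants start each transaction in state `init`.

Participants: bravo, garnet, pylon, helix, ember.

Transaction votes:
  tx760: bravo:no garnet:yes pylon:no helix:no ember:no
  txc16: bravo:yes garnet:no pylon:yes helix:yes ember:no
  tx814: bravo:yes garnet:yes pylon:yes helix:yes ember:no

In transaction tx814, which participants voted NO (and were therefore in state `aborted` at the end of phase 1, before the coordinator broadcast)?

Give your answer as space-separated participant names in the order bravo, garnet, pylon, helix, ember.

Txn tx814 phase 1: bravo yes -> prepared; garnet yes -> prepared; pylon yes -> prepared; helix yes -> prepared; ember no -> aborted

Answer: ember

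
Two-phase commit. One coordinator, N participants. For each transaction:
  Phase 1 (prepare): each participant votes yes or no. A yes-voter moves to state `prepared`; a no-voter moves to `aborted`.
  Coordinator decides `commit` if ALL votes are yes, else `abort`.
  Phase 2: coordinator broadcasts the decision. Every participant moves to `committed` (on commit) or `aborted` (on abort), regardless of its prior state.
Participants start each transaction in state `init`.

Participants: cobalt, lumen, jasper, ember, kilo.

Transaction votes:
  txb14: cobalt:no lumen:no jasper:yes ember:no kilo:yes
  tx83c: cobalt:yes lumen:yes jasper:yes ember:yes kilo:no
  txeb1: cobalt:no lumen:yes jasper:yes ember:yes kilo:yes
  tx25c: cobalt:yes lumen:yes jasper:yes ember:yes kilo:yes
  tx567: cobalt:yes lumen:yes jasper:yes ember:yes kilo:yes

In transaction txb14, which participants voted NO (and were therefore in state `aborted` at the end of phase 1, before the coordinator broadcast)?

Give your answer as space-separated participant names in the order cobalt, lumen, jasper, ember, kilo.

Txn txb14 phase 1: cobalt no -> aborted; lumen no -> aborted; jasper yes -> prepared; ember no -> aborted; kilo yes -> prepared

Answer: cobalt lumen ember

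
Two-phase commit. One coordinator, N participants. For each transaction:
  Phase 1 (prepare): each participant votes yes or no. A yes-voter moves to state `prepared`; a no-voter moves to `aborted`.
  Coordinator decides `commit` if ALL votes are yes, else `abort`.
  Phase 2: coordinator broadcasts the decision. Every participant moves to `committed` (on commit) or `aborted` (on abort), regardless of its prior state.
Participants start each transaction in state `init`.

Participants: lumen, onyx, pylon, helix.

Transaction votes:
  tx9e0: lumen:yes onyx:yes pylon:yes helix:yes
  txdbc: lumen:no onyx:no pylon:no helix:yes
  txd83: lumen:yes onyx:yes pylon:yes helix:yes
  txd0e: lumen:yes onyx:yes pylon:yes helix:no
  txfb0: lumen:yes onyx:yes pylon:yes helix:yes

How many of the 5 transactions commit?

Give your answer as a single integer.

tx9e0: all yes -> commit (commits=1)
txdbc: no from lumen, onyx, pylon -> abort (commits=1)
txd83: all yes -> commit (commits=2)
txd0e: no from helix -> abort (commits=2)
txfb0: all yes -> commit (commits=3)

Answer: 3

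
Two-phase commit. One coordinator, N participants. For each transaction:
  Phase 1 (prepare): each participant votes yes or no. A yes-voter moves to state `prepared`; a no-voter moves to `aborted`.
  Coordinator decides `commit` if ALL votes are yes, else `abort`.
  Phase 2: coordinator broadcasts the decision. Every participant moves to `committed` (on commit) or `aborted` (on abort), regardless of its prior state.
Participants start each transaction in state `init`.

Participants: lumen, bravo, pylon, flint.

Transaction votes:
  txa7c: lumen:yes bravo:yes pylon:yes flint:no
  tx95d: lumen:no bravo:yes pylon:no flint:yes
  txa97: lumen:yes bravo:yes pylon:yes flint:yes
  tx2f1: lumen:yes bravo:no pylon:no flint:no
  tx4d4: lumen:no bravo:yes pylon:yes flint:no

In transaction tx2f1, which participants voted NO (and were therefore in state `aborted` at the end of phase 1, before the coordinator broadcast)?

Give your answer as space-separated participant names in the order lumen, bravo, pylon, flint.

Txn tx2f1 phase 1: lumen yes -> prepared; bravo no -> aborted; pylon no -> aborted; flint no -> aborted

Answer: bravo pylon flint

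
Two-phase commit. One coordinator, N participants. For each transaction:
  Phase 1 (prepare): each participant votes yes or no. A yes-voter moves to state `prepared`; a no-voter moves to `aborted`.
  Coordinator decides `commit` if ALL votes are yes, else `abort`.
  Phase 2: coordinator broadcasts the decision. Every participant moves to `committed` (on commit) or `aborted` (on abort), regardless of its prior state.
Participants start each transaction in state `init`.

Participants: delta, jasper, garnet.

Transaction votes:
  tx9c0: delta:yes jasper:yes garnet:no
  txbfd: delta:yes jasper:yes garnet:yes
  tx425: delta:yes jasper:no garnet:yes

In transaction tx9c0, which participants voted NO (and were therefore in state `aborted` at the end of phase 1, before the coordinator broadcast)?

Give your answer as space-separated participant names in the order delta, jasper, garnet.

Txn tx9c0 phase 1: delta yes -> prepared; jasper yes -> prepared; garnet no -> aborted

Answer: garnet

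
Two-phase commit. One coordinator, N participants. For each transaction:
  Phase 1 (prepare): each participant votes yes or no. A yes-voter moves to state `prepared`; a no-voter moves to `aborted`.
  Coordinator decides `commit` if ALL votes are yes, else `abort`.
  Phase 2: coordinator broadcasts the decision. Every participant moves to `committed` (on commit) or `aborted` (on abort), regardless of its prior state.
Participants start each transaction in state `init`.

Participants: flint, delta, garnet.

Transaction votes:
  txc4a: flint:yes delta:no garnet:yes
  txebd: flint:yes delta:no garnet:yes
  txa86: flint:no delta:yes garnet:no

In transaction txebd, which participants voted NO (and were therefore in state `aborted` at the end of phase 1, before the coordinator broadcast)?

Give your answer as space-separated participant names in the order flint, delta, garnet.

Answer: delta

Derivation:
Txn txebd phase 1: flint yes -> prepared; delta no -> aborted; garnet yes -> prepared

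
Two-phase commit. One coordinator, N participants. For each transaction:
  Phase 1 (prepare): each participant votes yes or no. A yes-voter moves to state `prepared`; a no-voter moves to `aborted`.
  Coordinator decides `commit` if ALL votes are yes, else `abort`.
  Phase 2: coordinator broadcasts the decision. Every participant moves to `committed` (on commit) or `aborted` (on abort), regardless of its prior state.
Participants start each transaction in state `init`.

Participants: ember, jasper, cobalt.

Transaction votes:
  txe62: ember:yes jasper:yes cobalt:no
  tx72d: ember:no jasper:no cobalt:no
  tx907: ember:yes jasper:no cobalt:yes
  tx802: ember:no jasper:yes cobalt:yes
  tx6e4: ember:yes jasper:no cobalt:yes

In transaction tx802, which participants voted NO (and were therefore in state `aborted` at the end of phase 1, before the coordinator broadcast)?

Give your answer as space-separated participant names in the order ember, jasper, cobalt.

Txn tx802 phase 1: ember no -> aborted; jasper yes -> prepared; cobalt yes -> prepared

Answer: ember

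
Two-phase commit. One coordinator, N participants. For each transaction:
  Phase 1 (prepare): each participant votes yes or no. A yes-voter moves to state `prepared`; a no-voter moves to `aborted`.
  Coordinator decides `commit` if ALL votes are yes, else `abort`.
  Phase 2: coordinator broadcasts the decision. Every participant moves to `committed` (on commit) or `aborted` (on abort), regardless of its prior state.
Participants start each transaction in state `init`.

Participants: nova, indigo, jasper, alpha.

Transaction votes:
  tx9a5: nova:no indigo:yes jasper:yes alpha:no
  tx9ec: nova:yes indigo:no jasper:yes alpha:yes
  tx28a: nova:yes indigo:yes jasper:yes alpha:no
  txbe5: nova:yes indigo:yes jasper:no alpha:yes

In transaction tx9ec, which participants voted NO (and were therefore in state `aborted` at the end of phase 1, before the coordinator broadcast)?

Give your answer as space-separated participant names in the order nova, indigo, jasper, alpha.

Answer: indigo

Derivation:
Txn tx9ec phase 1: nova yes -> prepared; indigo no -> aborted; jasper yes -> prepared; alpha yes -> prepared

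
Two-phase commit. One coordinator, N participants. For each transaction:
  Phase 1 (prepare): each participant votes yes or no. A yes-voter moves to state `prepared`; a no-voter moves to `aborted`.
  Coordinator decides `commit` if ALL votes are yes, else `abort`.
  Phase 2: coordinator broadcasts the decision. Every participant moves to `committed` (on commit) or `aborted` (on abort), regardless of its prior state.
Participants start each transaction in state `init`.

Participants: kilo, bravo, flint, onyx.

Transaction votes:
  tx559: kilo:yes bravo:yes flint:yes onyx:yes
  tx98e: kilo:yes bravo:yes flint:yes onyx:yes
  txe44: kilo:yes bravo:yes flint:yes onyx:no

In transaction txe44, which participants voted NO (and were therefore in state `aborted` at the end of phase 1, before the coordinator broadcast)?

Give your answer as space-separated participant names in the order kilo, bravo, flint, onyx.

Answer: onyx

Derivation:
Txn txe44 phase 1: kilo yes -> prepared; bravo yes -> prepared; flint yes -> prepared; onyx no -> aborted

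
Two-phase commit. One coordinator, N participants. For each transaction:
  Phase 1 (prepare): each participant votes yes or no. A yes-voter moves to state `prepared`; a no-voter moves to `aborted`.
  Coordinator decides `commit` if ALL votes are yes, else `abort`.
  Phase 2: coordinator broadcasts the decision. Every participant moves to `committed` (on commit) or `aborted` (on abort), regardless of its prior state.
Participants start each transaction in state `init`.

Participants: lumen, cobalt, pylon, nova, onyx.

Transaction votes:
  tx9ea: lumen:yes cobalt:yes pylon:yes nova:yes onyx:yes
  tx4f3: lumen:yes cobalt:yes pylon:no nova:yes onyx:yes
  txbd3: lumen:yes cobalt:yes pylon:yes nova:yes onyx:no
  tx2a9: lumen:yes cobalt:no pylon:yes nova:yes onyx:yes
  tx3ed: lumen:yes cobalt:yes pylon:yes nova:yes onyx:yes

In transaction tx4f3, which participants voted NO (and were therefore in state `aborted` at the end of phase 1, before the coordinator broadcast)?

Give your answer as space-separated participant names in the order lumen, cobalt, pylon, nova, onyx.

Txn tx4f3 phase 1: lumen yes -> prepared; cobalt yes -> prepared; pylon no -> aborted; nova yes -> prepared; onyx yes -> prepared

Answer: pylon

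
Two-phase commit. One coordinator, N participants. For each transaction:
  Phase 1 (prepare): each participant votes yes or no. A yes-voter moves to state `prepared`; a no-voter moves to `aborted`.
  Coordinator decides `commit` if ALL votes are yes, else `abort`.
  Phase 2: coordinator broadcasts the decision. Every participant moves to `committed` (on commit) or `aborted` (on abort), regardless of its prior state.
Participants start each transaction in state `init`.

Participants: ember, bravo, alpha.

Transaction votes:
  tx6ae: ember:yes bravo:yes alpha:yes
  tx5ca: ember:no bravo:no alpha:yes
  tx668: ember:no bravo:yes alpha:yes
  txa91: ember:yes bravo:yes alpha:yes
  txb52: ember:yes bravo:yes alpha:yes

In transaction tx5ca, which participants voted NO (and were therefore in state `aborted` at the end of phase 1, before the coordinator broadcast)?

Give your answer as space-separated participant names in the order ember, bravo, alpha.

Answer: ember bravo

Derivation:
Txn tx5ca phase 1: ember no -> aborted; bravo no -> aborted; alpha yes -> prepared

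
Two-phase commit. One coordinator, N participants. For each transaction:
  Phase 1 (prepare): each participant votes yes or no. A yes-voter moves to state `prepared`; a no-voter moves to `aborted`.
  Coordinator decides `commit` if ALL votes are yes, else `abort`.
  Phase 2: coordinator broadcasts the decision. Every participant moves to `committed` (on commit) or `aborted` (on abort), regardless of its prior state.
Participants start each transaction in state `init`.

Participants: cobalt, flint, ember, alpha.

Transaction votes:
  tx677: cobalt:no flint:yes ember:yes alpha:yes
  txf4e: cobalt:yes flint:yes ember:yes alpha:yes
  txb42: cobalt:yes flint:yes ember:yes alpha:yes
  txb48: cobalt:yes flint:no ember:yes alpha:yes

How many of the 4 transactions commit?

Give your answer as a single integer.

Answer: 2

Derivation:
tx677: no from cobalt -> abort (commits=0)
txf4e: all yes -> commit (commits=1)
txb42: all yes -> commit (commits=2)
txb48: no from flint -> abort (commits=2)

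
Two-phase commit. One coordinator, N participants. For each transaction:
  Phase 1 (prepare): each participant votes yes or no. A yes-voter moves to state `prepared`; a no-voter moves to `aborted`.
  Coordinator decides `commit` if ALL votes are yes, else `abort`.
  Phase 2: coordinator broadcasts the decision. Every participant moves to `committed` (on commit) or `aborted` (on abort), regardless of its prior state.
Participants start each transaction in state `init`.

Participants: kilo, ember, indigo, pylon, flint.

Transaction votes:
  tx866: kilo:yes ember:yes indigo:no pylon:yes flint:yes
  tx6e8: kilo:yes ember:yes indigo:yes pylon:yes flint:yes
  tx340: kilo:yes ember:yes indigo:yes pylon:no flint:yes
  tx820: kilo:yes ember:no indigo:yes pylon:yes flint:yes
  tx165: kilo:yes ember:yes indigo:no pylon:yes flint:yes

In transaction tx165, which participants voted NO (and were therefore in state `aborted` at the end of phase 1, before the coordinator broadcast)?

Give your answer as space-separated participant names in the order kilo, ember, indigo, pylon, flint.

Txn tx165 phase 1: kilo yes -> prepared; ember yes -> prepared; indigo no -> aborted; pylon yes -> prepared; flint yes -> prepared

Answer: indigo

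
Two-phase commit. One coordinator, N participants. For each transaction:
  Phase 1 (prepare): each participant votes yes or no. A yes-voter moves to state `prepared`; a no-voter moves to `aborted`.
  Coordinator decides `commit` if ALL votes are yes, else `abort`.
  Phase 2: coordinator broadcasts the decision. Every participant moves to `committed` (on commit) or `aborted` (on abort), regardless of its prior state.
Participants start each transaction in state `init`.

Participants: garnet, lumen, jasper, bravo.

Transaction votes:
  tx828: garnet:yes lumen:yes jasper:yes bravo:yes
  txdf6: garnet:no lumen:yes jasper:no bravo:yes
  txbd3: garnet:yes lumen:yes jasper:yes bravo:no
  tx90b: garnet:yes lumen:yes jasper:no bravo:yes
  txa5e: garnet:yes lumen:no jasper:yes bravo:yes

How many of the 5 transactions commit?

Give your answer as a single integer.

Answer: 1

Derivation:
tx828: all yes -> commit (commits=1)
txdf6: no from garnet, jasper -> abort (commits=1)
txbd3: no from bravo -> abort (commits=1)
tx90b: no from jasper -> abort (commits=1)
txa5e: no from lumen -> abort (commits=1)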